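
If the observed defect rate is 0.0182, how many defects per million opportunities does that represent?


DPMO = defect_rate * 1000000 = 0.0182 * 1000000

18200


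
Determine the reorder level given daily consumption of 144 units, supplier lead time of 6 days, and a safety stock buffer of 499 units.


Formula: ROP = (Daily Demand * Lead Time) + Safety Stock
Demand during lead time = 144 * 6 = 864 units
ROP = 864 + 499 = 1363 units

1363 units


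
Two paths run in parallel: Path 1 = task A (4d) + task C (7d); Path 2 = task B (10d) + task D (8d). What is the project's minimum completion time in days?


Path 1 = 4 + 7 = 11 days
Path 2 = 10 + 8 = 18 days
Duration = max(11, 18) = 18 days

18 days


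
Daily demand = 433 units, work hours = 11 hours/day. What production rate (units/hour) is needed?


Formula: Production Rate = Daily Demand / Available Hours
Rate = 433 units/day / 11 hours/day
Rate = 39.4 units/hour

39.4 units/hour


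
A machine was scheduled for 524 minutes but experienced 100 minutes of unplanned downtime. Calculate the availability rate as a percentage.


Formula: Availability = (Planned Time - Downtime) / Planned Time * 100
Uptime = 524 - 100 = 424 min
Availability = 424 / 524 * 100 = 80.9%

80.9%


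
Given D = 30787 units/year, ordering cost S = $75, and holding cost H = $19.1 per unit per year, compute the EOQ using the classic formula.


Formula: EOQ = sqrt(2 * D * S / H)
Numerator: 2 * 30787 * 75 = 4618050
2DS/H = 4618050 / 19.1 = 241782.7
EOQ = sqrt(241782.7) = 491.7 units

491.7 units


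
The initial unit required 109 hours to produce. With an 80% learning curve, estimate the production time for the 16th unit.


Formula: T_n = T_1 * (learning_rate)^(log2(n)) where learning_rate = rate/100
Doublings = log2(16) = 4
T_n = 109 * 0.8^4
T_n = 109 * 0.4096 = 44.6 hours

44.6 hours


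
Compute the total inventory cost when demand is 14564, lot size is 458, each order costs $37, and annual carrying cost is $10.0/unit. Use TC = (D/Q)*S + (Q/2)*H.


TC = 14564/458 * 37 + 458/2 * 10.0

$3466.57


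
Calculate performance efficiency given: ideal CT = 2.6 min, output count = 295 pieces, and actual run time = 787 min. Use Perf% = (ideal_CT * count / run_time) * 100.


Formula: Performance = (Ideal CT * Total Count) / Run Time * 100
Ideal output time = 2.6 * 295 = 767.0 min
Performance = 767.0 / 787 * 100 = 97.5%

97.5%


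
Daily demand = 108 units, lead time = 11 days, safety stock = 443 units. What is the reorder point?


Formula: ROP = (Daily Demand * Lead Time) + Safety Stock
Demand during lead time = 108 * 11 = 1188 units
ROP = 1188 + 443 = 1631 units

1631 units


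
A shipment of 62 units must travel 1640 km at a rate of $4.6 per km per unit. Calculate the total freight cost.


TC = dist * cost * units = 1640 * 4.6 * 62 = $467728.00

$467728.00


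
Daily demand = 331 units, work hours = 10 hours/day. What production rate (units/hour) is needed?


Formula: Production Rate = Daily Demand / Available Hours
Rate = 331 units/day / 10 hours/day
Rate = 33.1 units/hour

33.1 units/hour


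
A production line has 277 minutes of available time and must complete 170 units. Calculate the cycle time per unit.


Formula: CT = Available Time / Number of Units
CT = 277 min / 170 units
CT = 1.63 min/unit

1.63 min/unit


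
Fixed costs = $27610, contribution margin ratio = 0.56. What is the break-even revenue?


Formula: BER = Fixed Costs / Contribution Margin Ratio
BER = $27610 / 0.56
BER = $49303.57 (to the nearest cent)

$49303.57


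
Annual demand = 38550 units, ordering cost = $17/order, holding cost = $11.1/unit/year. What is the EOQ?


Formula: EOQ = sqrt(2 * D * S / H)
Numerator: 2 * 38550 * 17 = 1310700
2DS/H = 1310700 / 11.1 = 118081.1
EOQ = sqrt(118081.1) = 343.6 units

343.6 units


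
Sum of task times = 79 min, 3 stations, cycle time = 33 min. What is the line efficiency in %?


Formula: Efficiency = Sum of Task Times / (N_stations * CT) * 100
Total station capacity = 3 stations * 33 min = 99 min
Efficiency = 79 / 99 * 100 = 79.8%

79.8%


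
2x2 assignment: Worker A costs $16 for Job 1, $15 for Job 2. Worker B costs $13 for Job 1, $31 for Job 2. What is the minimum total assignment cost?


Option 1: A->1 + B->2 = $16 + $31 = $47
Option 2: A->2 + B->1 = $15 + $13 = $28
Min cost = min($47, $28) = $28

$28


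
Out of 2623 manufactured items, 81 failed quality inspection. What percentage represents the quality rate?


Formula: Quality Rate = Good Pieces / Total Pieces * 100
Good pieces = 2623 - 81 = 2542
QR = 2542 / 2623 * 100 = 96.9%

96.9%


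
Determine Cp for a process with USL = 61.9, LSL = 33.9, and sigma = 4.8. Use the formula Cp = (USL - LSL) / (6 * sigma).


Cp = (61.9 - 33.9) / (6 * 4.8)

0.97


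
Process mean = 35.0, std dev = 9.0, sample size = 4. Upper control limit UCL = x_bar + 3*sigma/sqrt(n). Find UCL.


UCL = 35.0 + 3 * 9.0 / sqrt(4)

48.5


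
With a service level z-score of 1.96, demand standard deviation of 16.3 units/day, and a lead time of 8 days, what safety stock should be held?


Formula: SS = z * sigma_d * sqrt(LT)
sqrt(LT) = sqrt(8) = 2.8284
SS = 1.96 * 16.3 * 2.8284
SS = 90.4 units

90.4 units


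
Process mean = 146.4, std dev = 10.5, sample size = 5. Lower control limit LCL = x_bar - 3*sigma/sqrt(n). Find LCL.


LCL = 146.4 - 3 * 10.5 / sqrt(5)

132.31


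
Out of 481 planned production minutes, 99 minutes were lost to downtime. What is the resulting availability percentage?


Formula: Availability = (Planned Time - Downtime) / Planned Time * 100
Uptime = 481 - 99 = 382 min
Availability = 382 / 481 * 100 = 79.4%

79.4%


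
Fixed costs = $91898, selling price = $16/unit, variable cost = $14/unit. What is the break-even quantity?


Formula: BEQ = Fixed Costs / (Price - Variable Cost)
Contribution margin = $16 - $14 = $2/unit
BEQ = ceil($91898 / $2/unit) = ceil(45949.0) = 45949 units

45949 units


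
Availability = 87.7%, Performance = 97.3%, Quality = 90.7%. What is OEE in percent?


Formula: OEE = Availability * Performance * Quality / 10000
A * P = 87.7% * 97.3% / 100 = 85.33%
OEE = 85.33% * 90.7% / 100 = 77.4%

77.4%


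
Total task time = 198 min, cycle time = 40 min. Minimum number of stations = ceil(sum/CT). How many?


Formula: N_min = ceil(Sum of Task Times / Cycle Time)
N_min = ceil(198 min / 40 min) = ceil(4.95)
N_min = 5 stations

5


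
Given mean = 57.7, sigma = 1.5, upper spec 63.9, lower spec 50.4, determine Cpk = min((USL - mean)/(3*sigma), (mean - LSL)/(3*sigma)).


Cpu = (63.9 - 57.7) / (3 * 1.5) = 1.38
Cpl = (57.7 - 50.4) / (3 * 1.5) = 1.62
Cpk = min(1.38, 1.62) = 1.38

1.38


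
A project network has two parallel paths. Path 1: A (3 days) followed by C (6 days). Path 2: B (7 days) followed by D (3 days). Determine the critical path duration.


Path 1 = 3 + 6 = 9 days
Path 2 = 7 + 3 = 10 days
Duration = max(9, 10) = 10 days

10 days


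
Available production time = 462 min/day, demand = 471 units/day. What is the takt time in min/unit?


Formula: Takt Time = Available Production Time / Customer Demand
Takt = 462 min/day / 471 units/day
Takt = 0.98 min/unit

0.98 min/unit


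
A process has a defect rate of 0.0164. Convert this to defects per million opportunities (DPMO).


DPMO = defect_rate * 1000000 = 0.0164 * 1000000

16400


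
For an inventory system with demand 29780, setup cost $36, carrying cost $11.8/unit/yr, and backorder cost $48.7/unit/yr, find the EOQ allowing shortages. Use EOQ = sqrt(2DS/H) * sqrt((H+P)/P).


Formula: EOQ* = sqrt(2DS/H) * sqrt((H+P)/P)
Base EOQ = sqrt(2*29780*36/11.8) = 426.27 units
Correction = sqrt((11.8+48.7)/48.7) = 1.11459
EOQ* = 426.27 * 1.11459 = 475.1 units

475.1 units


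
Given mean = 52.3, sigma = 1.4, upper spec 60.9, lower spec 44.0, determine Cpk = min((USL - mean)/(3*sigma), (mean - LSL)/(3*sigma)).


Cpu = (60.9 - 52.3) / (3 * 1.4) = 2.05
Cpl = (52.3 - 44.0) / (3 * 1.4) = 1.98
Cpk = min(2.05, 1.98) = 1.98

1.98


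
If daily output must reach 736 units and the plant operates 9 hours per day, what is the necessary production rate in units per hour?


Formula: Production Rate = Daily Demand / Available Hours
Rate = 736 units/day / 9 hours/day
Rate = 81.8 units/hour

81.8 units/hour


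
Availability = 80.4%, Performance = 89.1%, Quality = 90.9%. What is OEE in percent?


Formula: OEE = Availability * Performance * Quality / 10000
A * P = 80.4% * 89.1% / 100 = 71.64%
OEE = 71.64% * 90.9% / 100 = 65.1%

65.1%


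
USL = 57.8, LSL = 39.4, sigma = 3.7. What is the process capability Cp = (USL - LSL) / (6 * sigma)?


Cp = (57.8 - 39.4) / (6 * 3.7)

0.83


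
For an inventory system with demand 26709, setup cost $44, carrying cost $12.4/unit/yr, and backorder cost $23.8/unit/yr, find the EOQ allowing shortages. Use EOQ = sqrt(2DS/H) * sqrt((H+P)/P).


Formula: EOQ* = sqrt(2DS/H) * sqrt((H+P)/P)
Base EOQ = sqrt(2*26709*44/12.4) = 435.37 units
Correction = sqrt((12.4+23.8)/23.8) = 1.23329
EOQ* = 435.37 * 1.23329 = 536.9 units

536.9 units


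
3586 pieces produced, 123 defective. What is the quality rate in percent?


Formula: Quality Rate = Good Pieces / Total Pieces * 100
Good pieces = 3586 - 123 = 3463
QR = 3463 / 3586 * 100 = 96.6%

96.6%


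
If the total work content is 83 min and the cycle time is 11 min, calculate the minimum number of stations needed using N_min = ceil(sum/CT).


Formula: N_min = ceil(Sum of Task Times / Cycle Time)
N_min = ceil(83 min / 11 min) = ceil(7.5455)
N_min = 8 stations

8


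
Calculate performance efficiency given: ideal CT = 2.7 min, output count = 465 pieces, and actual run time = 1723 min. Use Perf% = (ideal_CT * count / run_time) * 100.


Formula: Performance = (Ideal CT * Total Count) / Run Time * 100
Ideal output time = 2.7 * 465 = 1255.5 min
Performance = 1255.5 / 1723 * 100 = 72.9%

72.9%


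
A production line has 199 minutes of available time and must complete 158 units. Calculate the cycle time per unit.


Formula: CT = Available Time / Number of Units
CT = 199 min / 158 units
CT = 1.26 min/unit

1.26 min/unit


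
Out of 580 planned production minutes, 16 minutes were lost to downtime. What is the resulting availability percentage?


Formula: Availability = (Planned Time - Downtime) / Planned Time * 100
Uptime = 580 - 16 = 564 min
Availability = 564 / 580 * 100 = 97.2%

97.2%


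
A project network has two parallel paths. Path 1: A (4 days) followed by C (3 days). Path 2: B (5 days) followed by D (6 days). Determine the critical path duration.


Path 1 = 4 + 3 = 7 days
Path 2 = 5 + 6 = 11 days
Duration = max(7, 11) = 11 days

11 days


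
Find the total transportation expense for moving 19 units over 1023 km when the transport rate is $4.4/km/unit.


TC = dist * cost * units = 1023 * 4.4 * 19 = $85522.80

$85522.80


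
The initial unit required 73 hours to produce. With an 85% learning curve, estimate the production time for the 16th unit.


Formula: T_n = T_1 * (learning_rate)^(log2(n)) where learning_rate = rate/100
Doublings = log2(16) = 4
T_n = 73 * 0.85^4
T_n = 73 * 0.522 = 38.1 hours

38.1 hours


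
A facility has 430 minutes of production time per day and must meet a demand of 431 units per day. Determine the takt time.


Formula: Takt Time = Available Production Time / Customer Demand
Takt = 430 min/day / 431 units/day
Takt = 1.0 min/unit

1.0 min/unit


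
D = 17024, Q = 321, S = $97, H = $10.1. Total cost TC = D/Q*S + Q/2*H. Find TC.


TC = 17024/321 * 97 + 321/2 * 10.1

$6765.37


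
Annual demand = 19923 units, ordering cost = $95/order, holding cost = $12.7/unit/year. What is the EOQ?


Formula: EOQ = sqrt(2 * D * S / H)
Numerator: 2 * 19923 * 95 = 3785370
2DS/H = 3785370 / 12.7 = 298060.6
EOQ = sqrt(298060.6) = 545.9 units

545.9 units


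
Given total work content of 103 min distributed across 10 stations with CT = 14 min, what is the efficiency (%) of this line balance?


Formula: Efficiency = Sum of Task Times / (N_stations * CT) * 100
Total station capacity = 10 stations * 14 min = 140 min
Efficiency = 103 / 140 * 100 = 73.6%

73.6%


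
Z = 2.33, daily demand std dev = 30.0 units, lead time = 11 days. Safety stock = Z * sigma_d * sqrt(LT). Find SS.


Formula: SS = z * sigma_d * sqrt(LT)
sqrt(LT) = sqrt(11) = 3.3166
SS = 2.33 * 30.0 * 3.3166
SS = 231.8 units

231.8 units


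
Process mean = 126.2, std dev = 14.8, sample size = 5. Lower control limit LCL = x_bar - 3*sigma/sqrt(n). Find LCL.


LCL = 126.2 - 3 * 14.8 / sqrt(5)

106.34


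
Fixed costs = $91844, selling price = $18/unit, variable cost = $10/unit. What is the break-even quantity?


Formula: BEQ = Fixed Costs / (Price - Variable Cost)
Contribution margin = $18 - $10 = $8/unit
BEQ = ceil($91844 / $8/unit) = ceil(11480.5) = 11481 units

11481 units


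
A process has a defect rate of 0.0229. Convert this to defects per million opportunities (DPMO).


DPMO = defect_rate * 1000000 = 0.0229 * 1000000

22900


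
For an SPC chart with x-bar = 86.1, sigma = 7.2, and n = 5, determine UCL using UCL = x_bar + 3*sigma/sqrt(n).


UCL = 86.1 + 3 * 7.2 / sqrt(5)

95.76


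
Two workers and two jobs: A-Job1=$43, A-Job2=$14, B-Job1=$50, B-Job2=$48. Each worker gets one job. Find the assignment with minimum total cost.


Option 1: A->1 + B->2 = $43 + $48 = $91
Option 2: A->2 + B->1 = $14 + $50 = $64
Min cost = min($91, $64) = $64

$64


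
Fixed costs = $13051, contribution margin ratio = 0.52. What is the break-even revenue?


Formula: BER = Fixed Costs / Contribution Margin Ratio
BER = $13051 / 0.52
BER = $25098.08 (to the nearest cent)

$25098.08


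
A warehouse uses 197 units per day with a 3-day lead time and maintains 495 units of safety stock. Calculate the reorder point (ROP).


Formula: ROP = (Daily Demand * Lead Time) + Safety Stock
Demand during lead time = 197 * 3 = 591 units
ROP = 591 + 495 = 1086 units

1086 units


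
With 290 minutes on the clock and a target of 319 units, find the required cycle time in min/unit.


Formula: CT = Available Time / Number of Units
CT = 290 min / 319 units
CT = 0.91 min/unit

0.91 min/unit


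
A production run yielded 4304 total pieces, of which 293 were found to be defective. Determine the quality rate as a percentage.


Formula: Quality Rate = Good Pieces / Total Pieces * 100
Good pieces = 4304 - 293 = 4011
QR = 4011 / 4304 * 100 = 93.2%

93.2%


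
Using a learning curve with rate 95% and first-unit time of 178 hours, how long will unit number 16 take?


Formula: T_n = T_1 * (learning_rate)^(log2(n)) where learning_rate = rate/100
Doublings = log2(16) = 4
T_n = 178 * 0.95^4
T_n = 178 * 0.8145 = 145.0 hours

145.0 hours


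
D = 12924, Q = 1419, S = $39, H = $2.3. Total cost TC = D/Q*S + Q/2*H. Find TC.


TC = 12924/1419 * 39 + 1419/2 * 2.3

$1987.06


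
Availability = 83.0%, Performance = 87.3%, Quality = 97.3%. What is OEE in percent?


Formula: OEE = Availability * Performance * Quality / 10000
A * P = 83.0% * 87.3% / 100 = 72.46%
OEE = 72.46% * 97.3% / 100 = 70.5%

70.5%


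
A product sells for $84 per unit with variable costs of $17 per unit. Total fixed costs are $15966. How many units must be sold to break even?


Formula: BEQ = Fixed Costs / (Price - Variable Cost)
Contribution margin = $84 - $17 = $67/unit
BEQ = ceil($15966 / $67/unit) = ceil(238.3) = 239 units

239 units


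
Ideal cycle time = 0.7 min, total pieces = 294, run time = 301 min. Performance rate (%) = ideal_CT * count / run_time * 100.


Formula: Performance = (Ideal CT * Total Count) / Run Time * 100
Ideal output time = 0.7 * 294 = 205.8 min
Performance = 205.8 / 301 * 100 = 68.4%

68.4%


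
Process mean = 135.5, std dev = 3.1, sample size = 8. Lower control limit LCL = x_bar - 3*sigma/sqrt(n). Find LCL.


LCL = 135.5 - 3 * 3.1 / sqrt(8)

132.21


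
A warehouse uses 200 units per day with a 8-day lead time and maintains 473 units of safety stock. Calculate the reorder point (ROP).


Formula: ROP = (Daily Demand * Lead Time) + Safety Stock
Demand during lead time = 200 * 8 = 1600 units
ROP = 1600 + 473 = 2073 units

2073 units


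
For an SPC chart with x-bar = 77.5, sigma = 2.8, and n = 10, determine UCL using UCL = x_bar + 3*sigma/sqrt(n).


UCL = 77.5 + 3 * 2.8 / sqrt(10)

80.16


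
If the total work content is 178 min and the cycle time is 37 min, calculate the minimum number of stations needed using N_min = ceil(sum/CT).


Formula: N_min = ceil(Sum of Task Times / Cycle Time)
N_min = ceil(178 min / 37 min) = ceil(4.8108)
N_min = 5 stations

5


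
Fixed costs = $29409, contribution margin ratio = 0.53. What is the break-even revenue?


Formula: BER = Fixed Costs / Contribution Margin Ratio
BER = $29409 / 0.53
BER = $55488.68 (to the nearest cent)

$55488.68


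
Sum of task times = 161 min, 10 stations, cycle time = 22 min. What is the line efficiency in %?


Formula: Efficiency = Sum of Task Times / (N_stations * CT) * 100
Total station capacity = 10 stations * 22 min = 220 min
Efficiency = 161 / 220 * 100 = 73.2%

73.2%


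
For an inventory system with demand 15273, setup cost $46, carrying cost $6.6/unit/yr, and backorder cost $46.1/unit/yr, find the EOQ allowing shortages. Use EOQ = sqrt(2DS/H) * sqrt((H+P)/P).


Formula: EOQ* = sqrt(2DS/H) * sqrt((H+P)/P)
Base EOQ = sqrt(2*15273*46/6.6) = 461.41 units
Correction = sqrt((6.6+46.1)/46.1) = 1.06919
EOQ* = 461.41 * 1.06919 = 493.3 units

493.3 units


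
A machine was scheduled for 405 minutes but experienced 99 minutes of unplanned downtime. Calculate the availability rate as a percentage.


Formula: Availability = (Planned Time - Downtime) / Planned Time * 100
Uptime = 405 - 99 = 306 min
Availability = 306 / 405 * 100 = 75.6%

75.6%


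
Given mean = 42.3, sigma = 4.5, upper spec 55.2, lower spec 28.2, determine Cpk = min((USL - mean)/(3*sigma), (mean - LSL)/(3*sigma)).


Cpu = (55.2 - 42.3) / (3 * 4.5) = 0.96
Cpl = (42.3 - 28.2) / (3 * 4.5) = 1.04
Cpk = min(0.96, 1.04) = 0.96

0.96


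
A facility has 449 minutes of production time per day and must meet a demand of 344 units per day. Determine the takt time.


Formula: Takt Time = Available Production Time / Customer Demand
Takt = 449 min/day / 344 units/day
Takt = 1.31 min/unit

1.31 min/unit


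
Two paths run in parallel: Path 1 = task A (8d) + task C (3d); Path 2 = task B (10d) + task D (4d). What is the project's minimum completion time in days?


Path 1 = 8 + 3 = 11 days
Path 2 = 10 + 4 = 14 days
Duration = max(11, 14) = 14 days

14 days


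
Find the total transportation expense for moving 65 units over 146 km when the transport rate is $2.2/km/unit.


TC = dist * cost * units = 146 * 2.2 * 65 = $20878.00

$20878.00


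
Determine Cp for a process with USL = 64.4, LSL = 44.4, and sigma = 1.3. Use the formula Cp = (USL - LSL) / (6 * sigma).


Cp = (64.4 - 44.4) / (6 * 1.3)

2.56


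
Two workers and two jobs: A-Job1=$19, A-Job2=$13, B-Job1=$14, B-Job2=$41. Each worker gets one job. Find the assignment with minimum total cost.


Option 1: A->1 + B->2 = $19 + $41 = $60
Option 2: A->2 + B->1 = $13 + $14 = $27
Min cost = min($60, $27) = $27

$27


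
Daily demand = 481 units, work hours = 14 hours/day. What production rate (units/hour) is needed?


Formula: Production Rate = Daily Demand / Available Hours
Rate = 481 units/day / 14 hours/day
Rate = 34.4 units/hour

34.4 units/hour


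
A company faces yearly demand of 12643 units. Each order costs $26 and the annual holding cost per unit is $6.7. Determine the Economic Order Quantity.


Formula: EOQ = sqrt(2 * D * S / H)
Numerator: 2 * 12643 * 26 = 657436
2DS/H = 657436 / 6.7 = 98124.8
EOQ = sqrt(98124.8) = 313.2 units

313.2 units


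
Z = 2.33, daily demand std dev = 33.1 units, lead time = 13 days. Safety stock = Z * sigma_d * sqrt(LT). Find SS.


Formula: SS = z * sigma_d * sqrt(LT)
sqrt(LT) = sqrt(13) = 3.6056
SS = 2.33 * 33.1 * 3.6056
SS = 278.1 units

278.1 units


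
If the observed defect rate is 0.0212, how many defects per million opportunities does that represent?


DPMO = defect_rate * 1000000 = 0.0212 * 1000000

21200


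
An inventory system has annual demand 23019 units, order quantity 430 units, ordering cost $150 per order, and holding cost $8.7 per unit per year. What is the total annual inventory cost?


TC = 23019/430 * 150 + 430/2 * 8.7

$9900.38


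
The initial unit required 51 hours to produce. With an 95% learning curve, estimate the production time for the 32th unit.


Formula: T_n = T_1 * (learning_rate)^(log2(n)) where learning_rate = rate/100
Doublings = log2(32) = 5
T_n = 51 * 0.95^5
T_n = 51 * 0.7738 = 39.5 hours

39.5 hours


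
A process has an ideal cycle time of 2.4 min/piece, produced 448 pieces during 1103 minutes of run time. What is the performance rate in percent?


Formula: Performance = (Ideal CT * Total Count) / Run Time * 100
Ideal output time = 2.4 * 448 = 1075.2 min
Performance = 1075.2 / 1103 * 100 = 97.5%

97.5%


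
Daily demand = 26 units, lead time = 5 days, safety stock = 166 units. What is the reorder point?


Formula: ROP = (Daily Demand * Lead Time) + Safety Stock
Demand during lead time = 26 * 5 = 130 units
ROP = 130 + 166 = 296 units

296 units


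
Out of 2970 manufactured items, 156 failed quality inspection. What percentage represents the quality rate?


Formula: Quality Rate = Good Pieces / Total Pieces * 100
Good pieces = 2970 - 156 = 2814
QR = 2814 / 2970 * 100 = 94.7%

94.7%


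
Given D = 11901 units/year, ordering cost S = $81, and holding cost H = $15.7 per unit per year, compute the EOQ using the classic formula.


Formula: EOQ = sqrt(2 * D * S / H)
Numerator: 2 * 11901 * 81 = 1927962
2DS/H = 1927962 / 15.7 = 122800.1
EOQ = sqrt(122800.1) = 350.4 units

350.4 units


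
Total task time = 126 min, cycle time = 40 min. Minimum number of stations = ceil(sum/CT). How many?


Formula: N_min = ceil(Sum of Task Times / Cycle Time)
N_min = ceil(126 min / 40 min) = ceil(3.15)
N_min = 4 stations

4


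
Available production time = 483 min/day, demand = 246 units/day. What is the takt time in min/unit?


Formula: Takt Time = Available Production Time / Customer Demand
Takt = 483 min/day / 246 units/day
Takt = 1.96 min/unit

1.96 min/unit


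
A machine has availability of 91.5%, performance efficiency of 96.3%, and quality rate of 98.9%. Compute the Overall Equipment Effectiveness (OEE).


Formula: OEE = Availability * Performance * Quality / 10000
A * P = 91.5% * 96.3% / 100 = 88.11%
OEE = 88.11% * 98.9% / 100 = 87.1%

87.1%


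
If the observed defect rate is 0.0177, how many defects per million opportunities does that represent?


DPMO = defect_rate * 1000000 = 0.0177 * 1000000

17700


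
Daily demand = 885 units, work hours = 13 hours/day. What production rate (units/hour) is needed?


Formula: Production Rate = Daily Demand / Available Hours
Rate = 885 units/day / 13 hours/day
Rate = 68.1 units/hour

68.1 units/hour


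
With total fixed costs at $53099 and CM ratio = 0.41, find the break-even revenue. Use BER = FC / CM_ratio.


Formula: BER = Fixed Costs / Contribution Margin Ratio
BER = $53099 / 0.41
BER = $129509.76 (to the nearest cent)

$129509.76


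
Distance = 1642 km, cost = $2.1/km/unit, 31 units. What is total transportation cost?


TC = dist * cost * units = 1642 * 2.1 * 31 = $106894.20

$106894.20


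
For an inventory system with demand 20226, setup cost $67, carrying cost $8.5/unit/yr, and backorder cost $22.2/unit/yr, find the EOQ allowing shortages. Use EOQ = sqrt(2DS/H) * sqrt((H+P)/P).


Formula: EOQ* = sqrt(2DS/H) * sqrt((H+P)/P)
Base EOQ = sqrt(2*20226*67/8.5) = 564.67 units
Correction = sqrt((8.5+22.2)/22.2) = 1.17596
EOQ* = 564.67 * 1.17596 = 664.0 units

664.0 units


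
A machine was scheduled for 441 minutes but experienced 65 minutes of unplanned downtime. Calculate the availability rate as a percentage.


Formula: Availability = (Planned Time - Downtime) / Planned Time * 100
Uptime = 441 - 65 = 376 min
Availability = 376 / 441 * 100 = 85.3%

85.3%


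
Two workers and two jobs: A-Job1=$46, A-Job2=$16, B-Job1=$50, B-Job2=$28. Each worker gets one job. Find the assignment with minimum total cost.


Option 1: A->1 + B->2 = $46 + $28 = $74
Option 2: A->2 + B->1 = $16 + $50 = $66
Min cost = min($74, $66) = $66

$66


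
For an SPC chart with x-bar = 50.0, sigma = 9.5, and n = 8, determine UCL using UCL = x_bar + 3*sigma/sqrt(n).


UCL = 50.0 + 3 * 9.5 / sqrt(8)

60.08


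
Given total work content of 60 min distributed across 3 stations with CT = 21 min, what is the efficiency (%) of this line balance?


Formula: Efficiency = Sum of Task Times / (N_stations * CT) * 100
Total station capacity = 3 stations * 21 min = 63 min
Efficiency = 60 / 63 * 100 = 95.2%

95.2%


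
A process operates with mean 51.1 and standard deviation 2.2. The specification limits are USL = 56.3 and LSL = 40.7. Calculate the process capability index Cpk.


Cpu = (56.3 - 51.1) / (3 * 2.2) = 0.79
Cpl = (51.1 - 40.7) / (3 * 2.2) = 1.58
Cpk = min(0.79, 1.58) = 0.79

0.79


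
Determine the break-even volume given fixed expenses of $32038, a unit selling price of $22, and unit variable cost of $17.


Formula: BEQ = Fixed Costs / (Price - Variable Cost)
Contribution margin = $22 - $17 = $5/unit
BEQ = ceil($32038 / $5/unit) = ceil(6407.6) = 6408 units

6408 units


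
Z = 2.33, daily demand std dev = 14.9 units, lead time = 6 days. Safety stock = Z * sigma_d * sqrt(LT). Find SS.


Formula: SS = z * sigma_d * sqrt(LT)
sqrt(LT) = sqrt(6) = 2.4495
SS = 2.33 * 14.9 * 2.4495
SS = 85.0 units

85.0 units


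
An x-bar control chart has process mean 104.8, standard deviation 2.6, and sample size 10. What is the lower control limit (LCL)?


LCL = 104.8 - 3 * 2.6 / sqrt(10)

102.33


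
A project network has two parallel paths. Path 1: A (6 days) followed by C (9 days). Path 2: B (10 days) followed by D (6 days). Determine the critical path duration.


Path 1 = 6 + 9 = 15 days
Path 2 = 10 + 6 = 16 days
Duration = max(15, 16) = 16 days

16 days


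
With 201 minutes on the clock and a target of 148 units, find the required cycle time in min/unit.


Formula: CT = Available Time / Number of Units
CT = 201 min / 148 units
CT = 1.36 min/unit

1.36 min/unit


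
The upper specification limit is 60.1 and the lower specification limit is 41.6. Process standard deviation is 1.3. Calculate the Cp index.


Cp = (60.1 - 41.6) / (6 * 1.3)

2.37


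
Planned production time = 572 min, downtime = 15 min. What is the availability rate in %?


Formula: Availability = (Planned Time - Downtime) / Planned Time * 100
Uptime = 572 - 15 = 557 min
Availability = 557 / 572 * 100 = 97.4%

97.4%


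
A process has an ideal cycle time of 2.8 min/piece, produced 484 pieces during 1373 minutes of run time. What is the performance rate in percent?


Formula: Performance = (Ideal CT * Total Count) / Run Time * 100
Ideal output time = 2.8 * 484 = 1355.2 min
Performance = 1355.2 / 1373 * 100 = 98.7%

98.7%


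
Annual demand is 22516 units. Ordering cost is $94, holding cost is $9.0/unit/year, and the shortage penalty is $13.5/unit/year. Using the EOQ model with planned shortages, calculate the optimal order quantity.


Formula: EOQ* = sqrt(2DS/H) * sqrt((H+P)/P)
Base EOQ = sqrt(2*22516*94/9.0) = 685.81 units
Correction = sqrt((9.0+13.5)/13.5) = 1.29099
EOQ* = 685.81 * 1.29099 = 885.4 units

885.4 units


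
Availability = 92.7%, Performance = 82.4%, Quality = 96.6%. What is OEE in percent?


Formula: OEE = Availability * Performance * Quality / 10000
A * P = 92.7% * 82.4% / 100 = 76.38%
OEE = 76.38% * 96.6% / 100 = 73.8%

73.8%


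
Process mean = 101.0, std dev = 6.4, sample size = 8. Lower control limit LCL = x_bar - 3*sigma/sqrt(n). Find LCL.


LCL = 101.0 - 3 * 6.4 / sqrt(8)

94.21


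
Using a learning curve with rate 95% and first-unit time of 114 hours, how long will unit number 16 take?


Formula: T_n = T_1 * (learning_rate)^(log2(n)) where learning_rate = rate/100
Doublings = log2(16) = 4
T_n = 114 * 0.95^4
T_n = 114 * 0.8145 = 92.9 hours

92.9 hours


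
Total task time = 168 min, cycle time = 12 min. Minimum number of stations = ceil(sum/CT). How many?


Formula: N_min = ceil(Sum of Task Times / Cycle Time)
N_min = ceil(168 min / 12 min) = ceil(14.0)
N_min = 14 stations

14


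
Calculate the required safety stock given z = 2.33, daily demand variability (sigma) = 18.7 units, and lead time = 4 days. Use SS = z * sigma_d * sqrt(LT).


Formula: SS = z * sigma_d * sqrt(LT)
sqrt(LT) = sqrt(4) = 2.0
SS = 2.33 * 18.7 * 2.0
SS = 87.1 units

87.1 units


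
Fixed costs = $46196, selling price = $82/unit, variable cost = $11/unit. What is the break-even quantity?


Formula: BEQ = Fixed Costs / (Price - Variable Cost)
Contribution margin = $82 - $11 = $71/unit
BEQ = ceil($46196 / $71/unit) = ceil(650.65) = 651 units

651 units


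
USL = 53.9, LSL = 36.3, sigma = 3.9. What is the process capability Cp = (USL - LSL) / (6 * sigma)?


Cp = (53.9 - 36.3) / (6 * 3.9)

0.75


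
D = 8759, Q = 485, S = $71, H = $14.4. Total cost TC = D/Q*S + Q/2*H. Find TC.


TC = 8759/485 * 71 + 485/2 * 14.4

$4774.25


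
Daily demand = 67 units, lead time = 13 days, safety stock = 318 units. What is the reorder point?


Formula: ROP = (Daily Demand * Lead Time) + Safety Stock
Demand during lead time = 67 * 13 = 871 units
ROP = 871 + 318 = 1189 units

1189 units


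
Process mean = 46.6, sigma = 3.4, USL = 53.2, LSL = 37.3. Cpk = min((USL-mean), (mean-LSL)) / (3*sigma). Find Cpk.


Cpu = (53.2 - 46.6) / (3 * 3.4) = 0.65
Cpl = (46.6 - 37.3) / (3 * 3.4) = 0.91
Cpk = min(0.65, 0.91) = 0.65

0.65


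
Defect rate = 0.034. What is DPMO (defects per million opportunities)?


DPMO = defect_rate * 1000000 = 0.034 * 1000000

34000


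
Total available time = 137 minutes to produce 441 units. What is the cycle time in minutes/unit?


Formula: CT = Available Time / Number of Units
CT = 137 min / 441 units
CT = 0.31 min/unit

0.31 min/unit


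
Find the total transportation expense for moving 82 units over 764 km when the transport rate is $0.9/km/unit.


TC = dist * cost * units = 764 * 0.9 * 82 = $56383.20

$56383.20


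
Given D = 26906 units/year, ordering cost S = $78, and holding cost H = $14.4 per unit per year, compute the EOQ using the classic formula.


Formula: EOQ = sqrt(2 * D * S / H)
Numerator: 2 * 26906 * 78 = 4197336
2DS/H = 4197336 / 14.4 = 291481.7
EOQ = sqrt(291481.7) = 539.9 units

539.9 units


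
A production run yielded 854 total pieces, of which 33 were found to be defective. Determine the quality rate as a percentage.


Formula: Quality Rate = Good Pieces / Total Pieces * 100
Good pieces = 854 - 33 = 821
QR = 821 / 854 * 100 = 96.1%

96.1%


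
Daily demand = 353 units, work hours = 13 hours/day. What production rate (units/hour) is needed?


Formula: Production Rate = Daily Demand / Available Hours
Rate = 353 units/day / 13 hours/day
Rate = 27.2 units/hour

27.2 units/hour


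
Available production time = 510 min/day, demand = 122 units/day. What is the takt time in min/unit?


Formula: Takt Time = Available Production Time / Customer Demand
Takt = 510 min/day / 122 units/day
Takt = 4.18 min/unit

4.18 min/unit


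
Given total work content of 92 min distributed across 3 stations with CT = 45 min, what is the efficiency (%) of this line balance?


Formula: Efficiency = Sum of Task Times / (N_stations * CT) * 100
Total station capacity = 3 stations * 45 min = 135 min
Efficiency = 92 / 135 * 100 = 68.1%

68.1%


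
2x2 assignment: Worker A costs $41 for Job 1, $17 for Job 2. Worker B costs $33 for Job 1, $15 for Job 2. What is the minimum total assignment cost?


Option 1: A->1 + B->2 = $41 + $15 = $56
Option 2: A->2 + B->1 = $17 + $33 = $50
Min cost = min($56, $50) = $50

$50


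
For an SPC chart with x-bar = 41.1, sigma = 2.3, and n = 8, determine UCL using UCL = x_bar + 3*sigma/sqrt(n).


UCL = 41.1 + 3 * 2.3 / sqrt(8)

43.54


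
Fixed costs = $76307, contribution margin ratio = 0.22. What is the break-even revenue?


Formula: BER = Fixed Costs / Contribution Margin Ratio
BER = $76307 / 0.22
BER = $346850.00 (to the nearest cent)

$346850.00


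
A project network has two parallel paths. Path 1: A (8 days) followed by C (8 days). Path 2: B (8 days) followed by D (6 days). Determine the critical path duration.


Path 1 = 8 + 8 = 16 days
Path 2 = 8 + 6 = 14 days
Duration = max(16, 14) = 16 days

16 days


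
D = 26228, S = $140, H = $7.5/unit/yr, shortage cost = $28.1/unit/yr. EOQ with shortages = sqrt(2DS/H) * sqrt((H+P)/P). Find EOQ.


Formula: EOQ* = sqrt(2DS/H) * sqrt((H+P)/P)
Base EOQ = sqrt(2*26228*140/7.5) = 989.53 units
Correction = sqrt((7.5+28.1)/28.1) = 1.12557
EOQ* = 989.53 * 1.12557 = 1113.8 units

1113.8 units


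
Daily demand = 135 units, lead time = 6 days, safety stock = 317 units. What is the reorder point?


Formula: ROP = (Daily Demand * Lead Time) + Safety Stock
Demand during lead time = 135 * 6 = 810 units
ROP = 810 + 317 = 1127 units

1127 units


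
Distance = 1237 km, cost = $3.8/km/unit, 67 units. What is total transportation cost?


TC = dist * cost * units = 1237 * 3.8 * 67 = $314940.20

$314940.20


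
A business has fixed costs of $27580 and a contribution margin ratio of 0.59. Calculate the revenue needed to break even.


Formula: BER = Fixed Costs / Contribution Margin Ratio
BER = $27580 / 0.59
BER = $46745.76 (to the nearest cent)

$46745.76


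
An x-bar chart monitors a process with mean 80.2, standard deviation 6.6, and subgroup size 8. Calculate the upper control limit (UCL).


UCL = 80.2 + 3 * 6.6 / sqrt(8)

87.2


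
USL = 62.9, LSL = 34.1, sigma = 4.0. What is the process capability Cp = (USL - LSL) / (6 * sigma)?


Cp = (62.9 - 34.1) / (6 * 4.0)

1.2


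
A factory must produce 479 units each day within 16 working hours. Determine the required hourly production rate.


Formula: Production Rate = Daily Demand / Available Hours
Rate = 479 units/day / 16 hours/day
Rate = 29.9 units/hour

29.9 units/hour


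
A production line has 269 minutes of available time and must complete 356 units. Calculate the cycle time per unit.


Formula: CT = Available Time / Number of Units
CT = 269 min / 356 units
CT = 0.76 min/unit

0.76 min/unit


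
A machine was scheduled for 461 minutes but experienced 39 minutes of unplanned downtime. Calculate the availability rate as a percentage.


Formula: Availability = (Planned Time - Downtime) / Planned Time * 100
Uptime = 461 - 39 = 422 min
Availability = 422 / 461 * 100 = 91.5%

91.5%


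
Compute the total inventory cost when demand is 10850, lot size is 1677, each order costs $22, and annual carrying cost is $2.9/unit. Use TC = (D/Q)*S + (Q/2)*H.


TC = 10850/1677 * 22 + 1677/2 * 2.9

$2573.99


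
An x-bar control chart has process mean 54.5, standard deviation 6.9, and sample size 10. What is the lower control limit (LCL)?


LCL = 54.5 - 3 * 6.9 / sqrt(10)

47.95


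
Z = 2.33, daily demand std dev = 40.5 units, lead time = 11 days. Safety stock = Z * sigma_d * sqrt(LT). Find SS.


Formula: SS = z * sigma_d * sqrt(LT)
sqrt(LT) = sqrt(11) = 3.3166
SS = 2.33 * 40.5 * 3.3166
SS = 313.0 units

313.0 units


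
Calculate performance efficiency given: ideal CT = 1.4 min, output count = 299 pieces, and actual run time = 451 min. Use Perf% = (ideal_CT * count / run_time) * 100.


Formula: Performance = (Ideal CT * Total Count) / Run Time * 100
Ideal output time = 1.4 * 299 = 418.6 min
Performance = 418.6 / 451 * 100 = 92.8%

92.8%


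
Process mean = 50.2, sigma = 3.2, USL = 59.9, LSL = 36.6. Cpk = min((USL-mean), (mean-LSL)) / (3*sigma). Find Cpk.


Cpu = (59.9 - 50.2) / (3 * 3.2) = 1.01
Cpl = (50.2 - 36.6) / (3 * 3.2) = 1.42
Cpk = min(1.01, 1.42) = 1.01

1.01


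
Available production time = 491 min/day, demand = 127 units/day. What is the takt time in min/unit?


Formula: Takt Time = Available Production Time / Customer Demand
Takt = 491 min/day / 127 units/day
Takt = 3.87 min/unit

3.87 min/unit


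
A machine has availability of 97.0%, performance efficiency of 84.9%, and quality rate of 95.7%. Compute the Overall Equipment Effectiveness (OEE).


Formula: OEE = Availability * Performance * Quality / 10000
A * P = 97.0% * 84.9% / 100 = 82.35%
OEE = 82.35% * 95.7% / 100 = 78.8%

78.8%


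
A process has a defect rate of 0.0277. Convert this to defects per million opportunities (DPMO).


DPMO = defect_rate * 1000000 = 0.0277 * 1000000

27700


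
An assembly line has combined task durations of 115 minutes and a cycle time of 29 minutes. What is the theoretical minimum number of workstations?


Formula: N_min = ceil(Sum of Task Times / Cycle Time)
N_min = ceil(115 min / 29 min) = ceil(3.9655)
N_min = 4 stations

4


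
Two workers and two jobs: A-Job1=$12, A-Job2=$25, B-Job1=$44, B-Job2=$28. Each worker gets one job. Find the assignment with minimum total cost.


Option 1: A->1 + B->2 = $12 + $28 = $40
Option 2: A->2 + B->1 = $25 + $44 = $69
Min cost = min($40, $69) = $40

$40


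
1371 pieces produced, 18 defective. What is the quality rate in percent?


Formula: Quality Rate = Good Pieces / Total Pieces * 100
Good pieces = 1371 - 18 = 1353
QR = 1353 / 1371 * 100 = 98.7%

98.7%


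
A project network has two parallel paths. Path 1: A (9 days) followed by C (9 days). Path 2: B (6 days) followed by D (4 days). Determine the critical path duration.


Path 1 = 9 + 9 = 18 days
Path 2 = 6 + 4 = 10 days
Duration = max(18, 10) = 18 days

18 days


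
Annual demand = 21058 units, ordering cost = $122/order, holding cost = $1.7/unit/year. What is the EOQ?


Formula: EOQ = sqrt(2 * D * S / H)
Numerator: 2 * 21058 * 122 = 5138152
2DS/H = 5138152 / 1.7 = 3022442.4
EOQ = sqrt(3022442.4) = 1738.5 units

1738.5 units


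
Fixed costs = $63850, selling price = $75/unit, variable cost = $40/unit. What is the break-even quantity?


Formula: BEQ = Fixed Costs / (Price - Variable Cost)
Contribution margin = $75 - $40 = $35/unit
BEQ = ceil($63850 / $35/unit) = ceil(1824.29) = 1825 units

1825 units


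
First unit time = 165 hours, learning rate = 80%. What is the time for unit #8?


Formula: T_n = T_1 * (learning_rate)^(log2(n)) where learning_rate = rate/100
Doublings = log2(8) = 3
T_n = 165 * 0.8^3
T_n = 165 * 0.512 = 84.5 hours

84.5 hours


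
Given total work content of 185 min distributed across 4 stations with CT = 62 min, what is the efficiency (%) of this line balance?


Formula: Efficiency = Sum of Task Times / (N_stations * CT) * 100
Total station capacity = 4 stations * 62 min = 248 min
Efficiency = 185 / 248 * 100 = 74.6%

74.6%


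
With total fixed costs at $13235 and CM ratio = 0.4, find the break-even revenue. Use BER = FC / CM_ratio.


Formula: BER = Fixed Costs / Contribution Margin Ratio
BER = $13235 / 0.4
BER = $33087.50 (to the nearest cent)

$33087.50


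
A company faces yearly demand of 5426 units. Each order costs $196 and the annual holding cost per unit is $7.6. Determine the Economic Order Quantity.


Formula: EOQ = sqrt(2 * D * S / H)
Numerator: 2 * 5426 * 196 = 2126992
2DS/H = 2126992 / 7.6 = 279867.4
EOQ = sqrt(279867.4) = 529.0 units

529.0 units


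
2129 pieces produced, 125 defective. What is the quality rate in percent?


Formula: Quality Rate = Good Pieces / Total Pieces * 100
Good pieces = 2129 - 125 = 2004
QR = 2004 / 2129 * 100 = 94.1%

94.1%
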